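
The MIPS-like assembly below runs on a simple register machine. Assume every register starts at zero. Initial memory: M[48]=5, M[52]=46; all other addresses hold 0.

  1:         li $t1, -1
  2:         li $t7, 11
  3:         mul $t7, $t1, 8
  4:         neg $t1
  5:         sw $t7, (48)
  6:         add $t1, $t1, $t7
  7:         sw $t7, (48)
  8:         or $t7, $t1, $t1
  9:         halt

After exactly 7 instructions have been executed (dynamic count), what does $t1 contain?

$t1=-1
$t7=11
$t7=(-1)*8=-8
$t1=-(-1)=1
sw $t7, (48) → M[48]=-8
$t1=1+(-8)=-7
sw $t7, (48) → M[48]=-8
After step 7: $t1 = -7.

-7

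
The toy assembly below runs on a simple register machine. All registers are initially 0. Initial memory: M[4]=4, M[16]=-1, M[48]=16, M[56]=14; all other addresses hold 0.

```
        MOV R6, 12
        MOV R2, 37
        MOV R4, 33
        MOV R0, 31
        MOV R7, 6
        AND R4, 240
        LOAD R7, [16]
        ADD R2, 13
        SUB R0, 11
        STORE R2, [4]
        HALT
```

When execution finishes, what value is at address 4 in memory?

50

R6=12
R2=37
R4=33
R0=31
R7=6
R4=33&240=32
R7=M[16]=-1
R2=37+13=50
R0=31-11=20
STORE R2, [4] → M[4]=50
halt.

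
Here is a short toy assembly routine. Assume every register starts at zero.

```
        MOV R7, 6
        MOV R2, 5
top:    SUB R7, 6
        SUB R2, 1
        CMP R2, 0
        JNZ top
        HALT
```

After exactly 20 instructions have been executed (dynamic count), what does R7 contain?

-24

after MOV R7, 6: R7=6
after MOV R2, 5: R2=5
after SUB R7, 6: R7=6-6=0
after SUB R2, 1: R2=5-1=4
CMP R2, 0  (cmp 4,0)
JNZ top: taken
after SUB R7, 6: R7=0-6=-6
after SUB R2, 1: R2=4-1=3
CMP R2, 0  (cmp 3,0)
JNZ top: taken
after SUB R7, 6: R7=(-6)-6=-12
after SUB R2, 1: R2=3-1=2
CMP R2, 0  (cmp 2,0)
JNZ top: taken
after SUB R7, 6: R7=(-12)-6=-18
after SUB R2, 1: R2=2-1=1
CMP R2, 0  (cmp 1,0)
JNZ top: taken
after SUB R7, 6: R7=(-18)-6=-24
after SUB R2, 1: R2=1-1=0
After step 20: R7 = -24.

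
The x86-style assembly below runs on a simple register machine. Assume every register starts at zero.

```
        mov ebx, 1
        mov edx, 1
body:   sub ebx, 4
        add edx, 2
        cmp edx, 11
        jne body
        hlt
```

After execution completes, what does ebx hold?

-19

mov ebx, 1 → ebx=1
mov edx, 1 → edx=1
sub ebx, 4 → ebx=1-4=-3
add edx, 2 → edx=1+2=3
cmp edx, 11  (cmp 3,11)
jne body: taken
sub ebx, 4 → ebx=(-3)-4=-7
add edx, 2 → edx=3+2=5
cmp edx, 11  (cmp 5,11)
jne body: taken
sub ebx, 4 → ebx=(-7)-4=-11
add edx, 2 → edx=5+2=7
cmp edx, 11  (cmp 7,11)
jne body: taken
sub ebx, 4 → ebx=(-11)-4=-15
add edx, 2 → edx=7+2=9
cmp edx, 11  (cmp 9,11)
jne body: taken
sub ebx, 4 → ebx=(-15)-4=-19
add edx, 2 → edx=9+2=11
cmp edx, 11  (cmp 11,11)
jne body: not taken
halt.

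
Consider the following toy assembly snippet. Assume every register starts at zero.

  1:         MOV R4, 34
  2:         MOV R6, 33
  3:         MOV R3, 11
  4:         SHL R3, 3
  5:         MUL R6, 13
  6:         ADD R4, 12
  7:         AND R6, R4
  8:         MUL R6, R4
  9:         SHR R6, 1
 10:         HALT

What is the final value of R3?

88

R4=34
R6=33
R3=11
R3=11<<3=88
R6=33*13=429
R4=34+12=46
R6=429&46=44
R6=44*46=2024
R6=2024>>1=1012
halt.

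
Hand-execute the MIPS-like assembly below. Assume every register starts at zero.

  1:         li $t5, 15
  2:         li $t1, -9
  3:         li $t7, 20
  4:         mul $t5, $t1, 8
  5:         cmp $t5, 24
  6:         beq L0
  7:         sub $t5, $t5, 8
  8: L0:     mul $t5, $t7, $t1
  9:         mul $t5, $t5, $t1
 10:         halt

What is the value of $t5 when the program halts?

1620

$t5=15
$t1=-9
$t7=20
$t5=(-9)*8=-72
cmp $t5, 24  (cmp -72,24)
beq L0: not taken
$t5=(-72)-8=-80
$t5=20*(-9)=-180
$t5=(-180)*(-9)=1620
halt.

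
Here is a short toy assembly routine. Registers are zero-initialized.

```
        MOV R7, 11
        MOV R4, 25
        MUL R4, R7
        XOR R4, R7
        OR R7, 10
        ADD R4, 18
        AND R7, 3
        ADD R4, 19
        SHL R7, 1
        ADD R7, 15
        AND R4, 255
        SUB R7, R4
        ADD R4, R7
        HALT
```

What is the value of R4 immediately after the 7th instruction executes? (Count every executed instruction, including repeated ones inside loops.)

R7=11
R4=25
R4=25*11=275
R4=275^11=280
R7=11|10=11
R4=280+18=298
R7=11&3=3
After step 7: R4 = 298.

298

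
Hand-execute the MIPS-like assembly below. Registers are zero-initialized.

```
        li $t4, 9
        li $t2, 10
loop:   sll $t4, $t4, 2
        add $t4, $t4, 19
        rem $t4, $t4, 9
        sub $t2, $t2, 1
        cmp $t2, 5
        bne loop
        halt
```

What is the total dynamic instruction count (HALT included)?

after li $t4, 9: $t4=9
after li $t2, 10: $t2=10
after sll $t4, $t4, 2: $t4=9<<2=36
after add $t4, $t4, 19: $t4=36+19=55
after rem $t4, $t4, 9: $t4=55%9=1
after sub $t2, $t2, 1: $t2=10-1=9
cmp $t2, 5  (cmp 9,5)
bne loop: taken
after sll $t4, $t4, 2: $t4=1<<2=4
after add $t4, $t4, 19: $t4=4+19=23
after rem $t4, $t4, 9: $t4=23%9=5
after sub $t2, $t2, 1: $t2=9-1=8
cmp $t2, 5  (cmp 8,5)
bne loop: taken
after sll $t4, $t4, 2: $t4=5<<2=20
after add $t4, $t4, 19: $t4=20+19=39
after rem $t4, $t4, 9: $t4=39%9=3
after sub $t2, $t2, 1: $t2=8-1=7
cmp $t2, 5  (cmp 7,5)
bne loop: taken
after sll $t4, $t4, 2: $t4=3<<2=12
after add $t4, $t4, 19: $t4=12+19=31
after rem $t4, $t4, 9: $t4=31%9=4
after sub $t2, $t2, 1: $t2=7-1=6
cmp $t2, 5  (cmp 6,5)
bne loop: taken
after sll $t4, $t4, 2: $t4=4<<2=16
after add $t4, $t4, 19: $t4=16+19=35
after rem $t4, $t4, 9: $t4=35%9=8
after sub $t2, $t2, 1: $t2=6-1=5
cmp $t2, 5  (cmp 5,5)
bne loop: not taken
halt.
Total executed instructions: 33.

33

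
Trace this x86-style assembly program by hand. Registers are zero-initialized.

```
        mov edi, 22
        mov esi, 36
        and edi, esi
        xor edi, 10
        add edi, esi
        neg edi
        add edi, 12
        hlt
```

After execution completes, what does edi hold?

-38

mov edi, 22 → edi=22
mov esi, 36 → esi=36
and edi, esi → edi=22&36=4
xor edi, 10 → edi=4^10=14
add edi, esi → edi=14+36=50
neg edi → edi=-(50)=-50
add edi, 12 → edi=(-50)+12=-38
halt.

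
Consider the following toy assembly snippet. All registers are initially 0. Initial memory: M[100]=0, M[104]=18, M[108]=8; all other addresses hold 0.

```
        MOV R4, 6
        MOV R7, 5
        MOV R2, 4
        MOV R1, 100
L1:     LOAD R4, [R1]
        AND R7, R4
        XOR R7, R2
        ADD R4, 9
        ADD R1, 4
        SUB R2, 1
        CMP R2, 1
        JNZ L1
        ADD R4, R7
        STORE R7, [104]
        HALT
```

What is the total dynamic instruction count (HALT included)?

31

after MOV R4, 6: R4=6
after MOV R7, 5: R7=5
after MOV R2, 4: R2=4
after MOV R1, 100: R1=100
after LOAD R4, [R1]: R4=M[100]=0
after AND R7, R4: R7=5&0=0
after XOR R7, R2: R7=0^4=4
after ADD R4, 9: R4=0+9=9
after ADD R1, 4: R1=100+4=104
after SUB R2, 1: R2=4-1=3
CMP R2, 1  (cmp 3,1)
JNZ L1: taken
after LOAD R4, [R1]: R4=M[104]=18
after AND R7, R4: R7=4&18=0
after XOR R7, R2: R7=0^3=3
after ADD R4, 9: R4=18+9=27
after ADD R1, 4: R1=104+4=108
after SUB R2, 1: R2=3-1=2
CMP R2, 1  (cmp 2,1)
JNZ L1: taken
after LOAD R4, [R1]: R4=M[108]=8
after AND R7, R4: R7=3&8=0
after XOR R7, R2: R7=0^2=2
after ADD R4, 9: R4=8+9=17
after ADD R1, 4: R1=108+4=112
after SUB R2, 1: R2=2-1=1
CMP R2, 1  (cmp 1,1)
JNZ L1: not taken
after ADD R4, R7: R4=17+2=19
STORE R7, [104] → M[104]=2
halt.
Total executed instructions: 31.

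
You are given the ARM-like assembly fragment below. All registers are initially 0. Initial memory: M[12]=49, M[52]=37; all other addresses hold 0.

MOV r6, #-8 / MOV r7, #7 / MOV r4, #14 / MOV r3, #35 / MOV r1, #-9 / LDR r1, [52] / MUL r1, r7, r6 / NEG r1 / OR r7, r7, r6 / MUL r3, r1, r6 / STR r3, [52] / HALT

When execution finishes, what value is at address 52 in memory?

after MOV r6, #-8: r6=-8
after MOV r7, #7: r7=7
after MOV r4, #14: r4=14
after MOV r3, #35: r3=35
after MOV r1, #-9: r1=-9
after LDR r1, [52]: r1=M[52]=37
after MUL r1, r7, r6: r1=7*(-8)=-56
after NEG r1: r1=-(-56)=56
after OR r7, r7, r6: r7=7|(-8)=-1
after MUL r3, r1, r6: r3=56*(-8)=-448
STR r3, [52] → M[52]=-448
halt.

-448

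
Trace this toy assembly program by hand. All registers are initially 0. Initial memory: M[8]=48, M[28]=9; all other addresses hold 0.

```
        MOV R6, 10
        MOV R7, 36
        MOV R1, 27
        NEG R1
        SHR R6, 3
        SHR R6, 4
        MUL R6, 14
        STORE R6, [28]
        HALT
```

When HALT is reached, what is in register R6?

R6=10
R7=36
R1=27
R1=-(27)=-27
R6=10>>3=1
R6=1>>4=0
R6=0*14=0
STORE R6, [28] → M[28]=0
halt.

0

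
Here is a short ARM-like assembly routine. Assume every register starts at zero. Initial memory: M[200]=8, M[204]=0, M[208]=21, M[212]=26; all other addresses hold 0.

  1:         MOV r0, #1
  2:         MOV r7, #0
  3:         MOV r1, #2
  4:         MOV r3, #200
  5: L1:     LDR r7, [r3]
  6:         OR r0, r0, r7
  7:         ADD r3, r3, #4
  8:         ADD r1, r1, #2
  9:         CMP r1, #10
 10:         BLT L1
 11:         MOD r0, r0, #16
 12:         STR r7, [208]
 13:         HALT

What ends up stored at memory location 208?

26

r0=1
r7=0
r1=2
r3=200
r7=M[200]=8
r0=1|8=9
r3=200+4=204
r1=2+2=4
CMP r1, #10  (cmp 4,10)
BLT L1: taken
r7=M[204]=0
r0=9|0=9
r3=204+4=208
r1=4+2=6
CMP r1, #10  (cmp 6,10)
BLT L1: taken
r7=M[208]=21
r0=9|21=29
r3=208+4=212
r1=6+2=8
CMP r1, #10  (cmp 8,10)
BLT L1: taken
r7=M[212]=26
r0=29|26=31
r3=212+4=216
r1=8+2=10
CMP r1, #10  (cmp 10,10)
BLT L1: not taken
r0=31%16=15
STR r7, [208] → M[208]=26
halt.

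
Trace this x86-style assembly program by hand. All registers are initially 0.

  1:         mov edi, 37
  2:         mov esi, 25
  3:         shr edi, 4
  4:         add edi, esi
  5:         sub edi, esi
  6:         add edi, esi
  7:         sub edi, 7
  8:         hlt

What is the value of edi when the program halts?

mov edi, 37 → edi=37
mov esi, 25 → esi=25
shr edi, 4 → edi=37>>4=2
add edi, esi → edi=2+25=27
sub edi, esi → edi=27-25=2
add edi, esi → edi=2+25=27
sub edi, 7 → edi=27-7=20
halt.

20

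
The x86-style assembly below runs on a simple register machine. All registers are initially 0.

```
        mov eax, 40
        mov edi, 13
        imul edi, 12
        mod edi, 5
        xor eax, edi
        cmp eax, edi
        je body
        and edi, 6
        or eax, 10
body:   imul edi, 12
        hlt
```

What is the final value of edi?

0

after mov eax, 40: eax=40
after mov edi, 13: edi=13
after imul edi, 12: edi=13*12=156
after mod edi, 5: edi=156%5=1
after xor eax, edi: eax=40^1=41
cmp eax, edi  (cmp 41,1)
je body: not taken
after and edi, 6: edi=1&6=0
after or eax, 10: eax=41|10=43
after imul edi, 12: edi=0*12=0
halt.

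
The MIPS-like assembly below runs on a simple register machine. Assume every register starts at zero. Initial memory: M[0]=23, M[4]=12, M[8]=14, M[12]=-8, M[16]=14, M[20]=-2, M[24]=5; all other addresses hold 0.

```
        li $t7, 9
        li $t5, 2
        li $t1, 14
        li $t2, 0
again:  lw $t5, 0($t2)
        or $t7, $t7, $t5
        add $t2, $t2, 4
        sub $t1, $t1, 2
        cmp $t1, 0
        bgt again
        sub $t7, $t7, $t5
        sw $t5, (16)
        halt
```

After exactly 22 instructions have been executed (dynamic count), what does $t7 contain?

$t7=9
$t5=2
$t1=14
$t2=0
$t5=M[0]=23
$t7=9|23=31
$t2=0+4=4
$t1=14-2=12
cmp $t1, 0  (cmp 12,0)
bgt again: taken
$t5=M[4]=12
$t7=31|12=31
$t2=4+4=8
$t1=12-2=10
cmp $t1, 0  (cmp 10,0)
bgt again: taken
$t5=M[8]=14
$t7=31|14=31
$t2=8+4=12
$t1=10-2=8
cmp $t1, 0  (cmp 8,0)
bgt again: taken
After step 22: $t7 = 31.

31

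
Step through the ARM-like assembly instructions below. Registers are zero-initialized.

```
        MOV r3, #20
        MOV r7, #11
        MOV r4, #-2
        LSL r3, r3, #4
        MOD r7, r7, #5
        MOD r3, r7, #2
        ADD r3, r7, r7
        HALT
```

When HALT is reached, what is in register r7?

1

MOV r3, #20 → r3=20
MOV r7, #11 → r7=11
MOV r4, #-2 → r4=-2
LSL r3, r3, #4 → r3=20<<4=320
MOD r7, r7, #5 → r7=11%5=1
MOD r3, r7, #2 → r3=1%2=1
ADD r3, r7, r7 → r3=1+1=2
halt.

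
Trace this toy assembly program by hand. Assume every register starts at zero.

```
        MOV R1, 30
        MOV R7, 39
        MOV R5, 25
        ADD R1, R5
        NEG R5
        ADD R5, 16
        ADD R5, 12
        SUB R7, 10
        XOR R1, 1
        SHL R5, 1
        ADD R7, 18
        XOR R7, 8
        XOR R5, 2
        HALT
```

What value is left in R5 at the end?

4

MOV R1, 30 → R1=30
MOV R7, 39 → R7=39
MOV R5, 25 → R5=25
ADD R1, R5 → R1=30+25=55
NEG R5 → R5=-(25)=-25
ADD R5, 16 → R5=(-25)+16=-9
ADD R5, 12 → R5=(-9)+12=3
SUB R7, 10 → R7=39-10=29
XOR R1, 1 → R1=55^1=54
SHL R5, 1 → R5=3<<1=6
ADD R7, 18 → R7=29+18=47
XOR R7, 8 → R7=47^8=39
XOR R5, 2 → R5=6^2=4
halt.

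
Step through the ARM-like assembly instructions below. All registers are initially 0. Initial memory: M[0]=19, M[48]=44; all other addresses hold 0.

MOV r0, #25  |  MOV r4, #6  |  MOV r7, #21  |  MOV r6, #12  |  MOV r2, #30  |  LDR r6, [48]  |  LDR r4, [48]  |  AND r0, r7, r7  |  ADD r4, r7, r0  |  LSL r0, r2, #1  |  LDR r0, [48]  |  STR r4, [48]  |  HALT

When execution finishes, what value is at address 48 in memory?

42

after MOV r0, #25: r0=25
after MOV r4, #6: r4=6
after MOV r7, #21: r7=21
after MOV r6, #12: r6=12
after MOV r2, #30: r2=30
after LDR r6, [48]: r6=M[48]=44
after LDR r4, [48]: r4=M[48]=44
after AND r0, r7, r7: r0=21&21=21
after ADD r4, r7, r0: r4=21+21=42
after LSL r0, r2, #1: r0=30<<1=60
after LDR r0, [48]: r0=M[48]=44
STR r4, [48] → M[48]=42
halt.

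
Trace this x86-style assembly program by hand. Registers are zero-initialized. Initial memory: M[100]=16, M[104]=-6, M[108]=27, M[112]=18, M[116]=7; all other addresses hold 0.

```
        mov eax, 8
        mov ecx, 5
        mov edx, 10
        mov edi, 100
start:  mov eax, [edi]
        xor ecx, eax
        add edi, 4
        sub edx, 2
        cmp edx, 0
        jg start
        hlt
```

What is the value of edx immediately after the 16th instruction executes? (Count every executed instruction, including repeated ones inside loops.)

mov eax, 8 → eax=8
mov ecx, 5 → ecx=5
mov edx, 10 → edx=10
mov edi, 100 → edi=100
mov eax, [edi] → eax=M[100]=16
xor ecx, eax → ecx=5^16=21
add edi, 4 → edi=100+4=104
sub edx, 2 → edx=10-2=8
cmp edx, 0  (cmp 8,0)
jg start: taken
mov eax, [edi] → eax=M[104]=-6
xor ecx, eax → ecx=21^(-6)=-17
add edi, 4 → edi=104+4=108
sub edx, 2 → edx=8-2=6
cmp edx, 0  (cmp 6,0)
jg start: taken
After step 16: edx = 6.

6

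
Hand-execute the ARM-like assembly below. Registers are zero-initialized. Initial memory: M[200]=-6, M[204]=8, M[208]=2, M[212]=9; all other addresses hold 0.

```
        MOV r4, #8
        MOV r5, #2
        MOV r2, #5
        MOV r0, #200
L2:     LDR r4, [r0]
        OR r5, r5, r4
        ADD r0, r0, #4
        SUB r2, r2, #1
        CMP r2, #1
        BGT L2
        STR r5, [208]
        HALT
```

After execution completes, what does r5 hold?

-5

r4=8
r5=2
r2=5
r0=200
r4=M[200]=-6
r5=2|(-6)=-6
r0=200+4=204
r2=5-1=4
CMP r2, #1  (cmp 4,1)
BGT L2: taken
r4=M[204]=8
r5=(-6)|8=-6
r0=204+4=208
r2=4-1=3
CMP r2, #1  (cmp 3,1)
BGT L2: taken
r4=M[208]=2
r5=(-6)|2=-6
r0=208+4=212
r2=3-1=2
CMP r2, #1  (cmp 2,1)
BGT L2: taken
r4=M[212]=9
r5=(-6)|9=-5
r0=212+4=216
r2=2-1=1
CMP r2, #1  (cmp 1,1)
BGT L2: not taken
STR r5, [208] → M[208]=-5
halt.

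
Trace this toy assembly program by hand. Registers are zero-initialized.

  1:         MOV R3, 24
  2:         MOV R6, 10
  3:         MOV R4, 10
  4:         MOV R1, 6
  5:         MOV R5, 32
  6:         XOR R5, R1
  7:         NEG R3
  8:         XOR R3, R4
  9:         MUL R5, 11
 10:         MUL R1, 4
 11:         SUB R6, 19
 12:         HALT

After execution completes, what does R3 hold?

MOV R3, 24 → R3=24
MOV R6, 10 → R6=10
MOV R4, 10 → R4=10
MOV R1, 6 → R1=6
MOV R5, 32 → R5=32
XOR R5, R1 → R5=32^6=38
NEG R3 → R3=-(24)=-24
XOR R3, R4 → R3=(-24)^10=-30
MUL R5, 11 → R5=38*11=418
MUL R1, 4 → R1=6*4=24
SUB R6, 19 → R6=10-19=-9
halt.

-30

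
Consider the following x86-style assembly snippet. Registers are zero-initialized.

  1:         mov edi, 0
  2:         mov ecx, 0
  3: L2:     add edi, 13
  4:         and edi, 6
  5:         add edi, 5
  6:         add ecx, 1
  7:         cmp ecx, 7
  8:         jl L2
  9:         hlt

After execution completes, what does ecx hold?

after mov edi, 0: edi=0
after mov ecx, 0: ecx=0
after add edi, 13: edi=0+13=13
after and edi, 6: edi=13&6=4
after add edi, 5: edi=4+5=9
after add ecx, 1: ecx=0+1=1
cmp ecx, 7  (cmp 1,7)
jl L2: taken
after add edi, 13: edi=9+13=22
after and edi, 6: edi=22&6=6
after add edi, 5: edi=6+5=11
after add ecx, 1: ecx=1+1=2
cmp ecx, 7  (cmp 2,7)
jl L2: taken
after add edi, 13: edi=11+13=24
after and edi, 6: edi=24&6=0
after add edi, 5: edi=0+5=5
after add ecx, 1: ecx=2+1=3
cmp ecx, 7  (cmp 3,7)
jl L2: taken
after add edi, 13: edi=5+13=18
after and edi, 6: edi=18&6=2
after add edi, 5: edi=2+5=7
after add ecx, 1: ecx=3+1=4
cmp ecx, 7  (cmp 4,7)
jl L2: taken
after add edi, 13: edi=7+13=20
after and edi, 6: edi=20&6=4
after add edi, 5: edi=4+5=9
after add ecx, 1: ecx=4+1=5
cmp ecx, 7  (cmp 5,7)
jl L2: taken
after add edi, 13: edi=9+13=22
after and edi, 6: edi=22&6=6
after add edi, 5: edi=6+5=11
after add ecx, 1: ecx=5+1=6
cmp ecx, 7  (cmp 6,7)
jl L2: taken
after add edi, 13: edi=11+13=24
after and edi, 6: edi=24&6=0
after add edi, 5: edi=0+5=5
after add ecx, 1: ecx=6+1=7
cmp ecx, 7  (cmp 7,7)
jl L2: not taken
halt.

7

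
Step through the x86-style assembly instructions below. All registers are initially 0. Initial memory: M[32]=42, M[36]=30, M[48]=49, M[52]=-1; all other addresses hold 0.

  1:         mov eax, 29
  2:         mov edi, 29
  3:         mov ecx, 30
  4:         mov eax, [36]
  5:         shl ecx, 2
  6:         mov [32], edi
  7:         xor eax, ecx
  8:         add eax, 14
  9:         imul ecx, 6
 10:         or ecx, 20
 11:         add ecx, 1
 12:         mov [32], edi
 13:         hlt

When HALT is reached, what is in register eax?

eax=29
edi=29
ecx=30
eax=M[36]=30
ecx=30<<2=120
mov [32], edi → M[32]=29
eax=30^120=102
eax=102+14=116
ecx=120*6=720
ecx=720|20=724
ecx=724+1=725
mov [32], edi → M[32]=29
halt.

116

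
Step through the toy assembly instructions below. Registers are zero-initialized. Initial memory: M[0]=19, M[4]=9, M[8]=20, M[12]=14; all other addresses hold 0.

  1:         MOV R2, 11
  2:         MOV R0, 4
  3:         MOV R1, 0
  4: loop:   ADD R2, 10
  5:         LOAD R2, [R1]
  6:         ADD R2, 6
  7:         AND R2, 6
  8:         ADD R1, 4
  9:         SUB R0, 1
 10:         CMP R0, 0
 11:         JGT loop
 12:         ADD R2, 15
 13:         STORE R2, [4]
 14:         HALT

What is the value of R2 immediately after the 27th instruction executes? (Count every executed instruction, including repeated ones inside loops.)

2

after MOV R2, 11: R2=11
after MOV R0, 4: R0=4
after MOV R1, 0: R1=0
after ADD R2, 10: R2=11+10=21
after LOAD R2, [R1]: R2=M[0]=19
after ADD R2, 6: R2=19+6=25
after AND R2, 6: R2=25&6=0
after ADD R1, 4: R1=0+4=4
after SUB R0, 1: R0=4-1=3
CMP R0, 0  (cmp 3,0)
JGT loop: taken
after ADD R2, 10: R2=0+10=10
after LOAD R2, [R1]: R2=M[4]=9
after ADD R2, 6: R2=9+6=15
after AND R2, 6: R2=15&6=6
after ADD R1, 4: R1=4+4=8
after SUB R0, 1: R0=3-1=2
CMP R0, 0  (cmp 2,0)
JGT loop: taken
after ADD R2, 10: R2=6+10=16
after LOAD R2, [R1]: R2=M[8]=20
after ADD R2, 6: R2=20+6=26
after AND R2, 6: R2=26&6=2
after ADD R1, 4: R1=8+4=12
after SUB R0, 1: R0=2-1=1
CMP R0, 0  (cmp 1,0)
JGT loop: taken
After step 27: R2 = 2.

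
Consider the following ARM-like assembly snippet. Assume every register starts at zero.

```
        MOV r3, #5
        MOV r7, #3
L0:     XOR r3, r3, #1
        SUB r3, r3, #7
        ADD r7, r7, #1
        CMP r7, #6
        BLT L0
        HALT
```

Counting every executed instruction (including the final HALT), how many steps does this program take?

18

r3=5
r7=3
r3=5^1=4
r3=4-7=-3
r7=3+1=4
CMP r7, #6  (cmp 4,6)
BLT L0: taken
r3=(-3)^1=-4
r3=(-4)-7=-11
r7=4+1=5
CMP r7, #6  (cmp 5,6)
BLT L0: taken
r3=(-11)^1=-12
r3=(-12)-7=-19
r7=5+1=6
CMP r7, #6  (cmp 6,6)
BLT L0: not taken
halt.
Total executed instructions: 18.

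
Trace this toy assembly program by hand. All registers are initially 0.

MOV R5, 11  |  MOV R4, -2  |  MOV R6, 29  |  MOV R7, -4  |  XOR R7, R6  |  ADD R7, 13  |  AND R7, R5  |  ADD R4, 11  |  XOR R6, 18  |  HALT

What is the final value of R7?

10

after MOV R5, 11: R5=11
after MOV R4, -2: R4=-2
after MOV R6, 29: R6=29
after MOV R7, -4: R7=-4
after XOR R7, R6: R7=(-4)^29=-31
after ADD R7, 13: R7=(-31)+13=-18
after AND R7, R5: R7=(-18)&11=10
after ADD R4, 11: R4=(-2)+11=9
after XOR R6, 18: R6=29^18=15
halt.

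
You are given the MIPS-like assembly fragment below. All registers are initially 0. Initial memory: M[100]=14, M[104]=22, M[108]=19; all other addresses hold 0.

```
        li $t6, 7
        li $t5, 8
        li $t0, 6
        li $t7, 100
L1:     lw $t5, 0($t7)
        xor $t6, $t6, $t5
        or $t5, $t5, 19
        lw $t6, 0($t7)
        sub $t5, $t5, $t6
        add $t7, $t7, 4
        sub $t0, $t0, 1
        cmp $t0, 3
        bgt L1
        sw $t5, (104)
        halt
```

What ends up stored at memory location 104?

after li $t6, 7: $t6=7
after li $t5, 8: $t5=8
after li $t0, 6: $t0=6
after li $t7, 100: $t7=100
after lw $t5, 0($t7): $t5=M[100]=14
after xor $t6, $t6, $t5: $t6=7^14=9
after or $t5, $t5, 19: $t5=14|19=31
after lw $t6, 0($t7): $t6=M[100]=14
after sub $t5, $t5, $t6: $t5=31-14=17
after add $t7, $t7, 4: $t7=100+4=104
after sub $t0, $t0, 1: $t0=6-1=5
cmp $t0, 3  (cmp 5,3)
bgt L1: taken
after lw $t5, 0($t7): $t5=M[104]=22
after xor $t6, $t6, $t5: $t6=14^22=24
after or $t5, $t5, 19: $t5=22|19=23
after lw $t6, 0($t7): $t6=M[104]=22
after sub $t5, $t5, $t6: $t5=23-22=1
after add $t7, $t7, 4: $t7=104+4=108
after sub $t0, $t0, 1: $t0=5-1=4
cmp $t0, 3  (cmp 4,3)
bgt L1: taken
after lw $t5, 0($t7): $t5=M[108]=19
after xor $t6, $t6, $t5: $t6=22^19=5
after or $t5, $t5, 19: $t5=19|19=19
after lw $t6, 0($t7): $t6=M[108]=19
after sub $t5, $t5, $t6: $t5=19-19=0
after add $t7, $t7, 4: $t7=108+4=112
after sub $t0, $t0, 1: $t0=4-1=3
cmp $t0, 3  (cmp 3,3)
bgt L1: not taken
sw $t5, (104) → M[104]=0
halt.

0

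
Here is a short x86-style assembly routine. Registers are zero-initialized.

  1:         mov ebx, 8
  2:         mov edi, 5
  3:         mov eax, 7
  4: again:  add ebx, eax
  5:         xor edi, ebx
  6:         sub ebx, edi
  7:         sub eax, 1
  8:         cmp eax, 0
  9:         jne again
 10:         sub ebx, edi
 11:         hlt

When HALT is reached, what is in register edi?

-12

after mov ebx, 8: ebx=8
after mov edi, 5: edi=5
after mov eax, 7: eax=7
after add ebx, eax: ebx=8+7=15
after xor edi, ebx: edi=5^15=10
after sub ebx, edi: ebx=15-10=5
after sub eax, 1: eax=7-1=6
cmp eax, 0  (cmp 6,0)
jne again: taken
after add ebx, eax: ebx=5+6=11
after xor edi, ebx: edi=10^11=1
after sub ebx, edi: ebx=11-1=10
after sub eax, 1: eax=6-1=5
cmp eax, 0  (cmp 5,0)
jne again: taken
after add ebx, eax: ebx=10+5=15
after xor edi, ebx: edi=1^15=14
after sub ebx, edi: ebx=15-14=1
after sub eax, 1: eax=5-1=4
cmp eax, 0  (cmp 4,0)
jne again: taken
after add ebx, eax: ebx=1+4=5
after xor edi, ebx: edi=14^5=11
after sub ebx, edi: ebx=5-11=-6
after sub eax, 1: eax=4-1=3
cmp eax, 0  (cmp 3,0)
jne again: taken
after add ebx, eax: ebx=(-6)+3=-3
after xor edi, ebx: edi=11^(-3)=-10
after sub ebx, edi: ebx=(-3)-(-10)=7
after sub eax, 1: eax=3-1=2
cmp eax, 0  (cmp 2,0)
jne again: taken
after add ebx, eax: ebx=7+2=9
after xor edi, ebx: edi=(-10)^9=-1
after sub ebx, edi: ebx=9-(-1)=10
after sub eax, 1: eax=2-1=1
cmp eax, 0  (cmp 1,0)
jne again: taken
after add ebx, eax: ebx=10+1=11
after xor edi, ebx: edi=(-1)^11=-12
after sub ebx, edi: ebx=11-(-12)=23
after sub eax, 1: eax=1-1=0
cmp eax, 0  (cmp 0,0)
jne again: not taken
after sub ebx, edi: ebx=23-(-12)=35
halt.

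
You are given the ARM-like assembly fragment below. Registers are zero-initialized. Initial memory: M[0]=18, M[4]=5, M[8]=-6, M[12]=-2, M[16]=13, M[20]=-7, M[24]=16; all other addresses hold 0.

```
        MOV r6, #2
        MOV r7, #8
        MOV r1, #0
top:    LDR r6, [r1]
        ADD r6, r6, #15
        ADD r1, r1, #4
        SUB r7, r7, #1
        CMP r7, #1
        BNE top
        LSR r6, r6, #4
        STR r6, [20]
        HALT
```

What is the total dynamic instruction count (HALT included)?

r6=2
r7=8
r1=0
r6=M[0]=18
r6=18+15=33
r1=0+4=4
r7=8-1=7
CMP r7, #1  (cmp 7,1)
BNE top: taken
r6=M[4]=5
r6=5+15=20
r1=4+4=8
r7=7-1=6
CMP r7, #1  (cmp 6,1)
BNE top: taken
r6=M[8]=-6
r6=(-6)+15=9
r1=8+4=12
r7=6-1=5
CMP r7, #1  (cmp 5,1)
BNE top: taken
r6=M[12]=-2
r6=(-2)+15=13
r1=12+4=16
r7=5-1=4
CMP r7, #1  (cmp 4,1)
BNE top: taken
r6=M[16]=13
r6=13+15=28
r1=16+4=20
r7=4-1=3
CMP r7, #1  (cmp 3,1)
BNE top: taken
r6=M[20]=-7
r6=(-7)+15=8
r1=20+4=24
r7=3-1=2
CMP r7, #1  (cmp 2,1)
BNE top: taken
r6=M[24]=16
r6=16+15=31
r1=24+4=28
r7=2-1=1
CMP r7, #1  (cmp 1,1)
BNE top: not taken
r6=31>>4=1
STR r6, [20] → M[20]=1
halt.
Total executed instructions: 48.

48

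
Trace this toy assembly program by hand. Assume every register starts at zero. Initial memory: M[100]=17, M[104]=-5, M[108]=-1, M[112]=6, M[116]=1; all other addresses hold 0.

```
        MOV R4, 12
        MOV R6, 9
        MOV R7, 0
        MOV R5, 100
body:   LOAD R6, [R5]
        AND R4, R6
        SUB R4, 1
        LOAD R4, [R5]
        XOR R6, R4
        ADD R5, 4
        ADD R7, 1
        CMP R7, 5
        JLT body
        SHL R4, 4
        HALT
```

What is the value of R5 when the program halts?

120

R4=12
R6=9
R7=0
R5=100
R6=M[100]=17
R4=12&17=0
R4=0-1=-1
R4=M[100]=17
R6=17^17=0
R5=100+4=104
R7=0+1=1
CMP R7, 5  (cmp 1,5)
JLT body: taken
R6=M[104]=-5
R4=17&(-5)=17
R4=17-1=16
R4=M[104]=-5
R6=(-5)^(-5)=0
R5=104+4=108
R7=1+1=2
CMP R7, 5  (cmp 2,5)
JLT body: taken
R6=M[108]=-1
R4=(-5)&(-1)=-5
R4=(-5)-1=-6
R4=M[108]=-1
R6=(-1)^(-1)=0
R5=108+4=112
R7=2+1=3
CMP R7, 5  (cmp 3,5)
JLT body: taken
R6=M[112]=6
R4=(-1)&6=6
R4=6-1=5
R4=M[112]=6
R6=6^6=0
R5=112+4=116
R7=3+1=4
CMP R7, 5  (cmp 4,5)
JLT body: taken
R6=M[116]=1
R4=6&1=0
R4=0-1=-1
R4=M[116]=1
R6=1^1=0
R5=116+4=120
R7=4+1=5
CMP R7, 5  (cmp 5,5)
JLT body: not taken
R4=1<<4=16
halt.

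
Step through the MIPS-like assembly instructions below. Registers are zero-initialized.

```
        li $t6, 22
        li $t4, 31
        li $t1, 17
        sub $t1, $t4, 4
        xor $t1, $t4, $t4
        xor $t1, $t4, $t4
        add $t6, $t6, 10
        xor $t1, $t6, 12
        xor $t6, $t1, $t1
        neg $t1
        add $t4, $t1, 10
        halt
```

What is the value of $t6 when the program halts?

after li $t6, 22: $t6=22
after li $t4, 31: $t4=31
after li $t1, 17: $t1=17
after sub $t1, $t4, 4: $t1=31-4=27
after xor $t1, $t4, $t4: $t1=31^31=0
after xor $t1, $t4, $t4: $t1=31^31=0
after add $t6, $t6, 10: $t6=22+10=32
after xor $t1, $t6, 12: $t1=32^12=44
after xor $t6, $t1, $t1: $t6=44^44=0
after neg $t1: $t1=-(44)=-44
after add $t4, $t1, 10: $t4=(-44)+10=-34
halt.

0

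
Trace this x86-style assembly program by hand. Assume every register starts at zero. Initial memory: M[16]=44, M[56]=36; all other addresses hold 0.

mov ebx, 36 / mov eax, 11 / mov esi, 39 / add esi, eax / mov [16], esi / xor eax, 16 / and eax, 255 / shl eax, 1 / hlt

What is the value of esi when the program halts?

after mov ebx, 36: ebx=36
after mov eax, 11: eax=11
after mov esi, 39: esi=39
after add esi, eax: esi=39+11=50
mov [16], esi → M[16]=50
after xor eax, 16: eax=11^16=27
after and eax, 255: eax=27&255=27
after shl eax, 1: eax=27<<1=54
halt.

50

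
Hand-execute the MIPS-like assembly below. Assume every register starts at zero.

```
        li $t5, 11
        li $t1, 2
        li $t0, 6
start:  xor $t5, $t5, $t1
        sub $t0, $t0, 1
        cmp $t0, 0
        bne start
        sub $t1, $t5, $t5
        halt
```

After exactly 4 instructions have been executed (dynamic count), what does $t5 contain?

li $t5, 11 → $t5=11
li $t1, 2 → $t1=2
li $t0, 6 → $t0=6
xor $t5, $t5, $t1 → $t5=11^2=9
After step 4: $t5 = 9.

9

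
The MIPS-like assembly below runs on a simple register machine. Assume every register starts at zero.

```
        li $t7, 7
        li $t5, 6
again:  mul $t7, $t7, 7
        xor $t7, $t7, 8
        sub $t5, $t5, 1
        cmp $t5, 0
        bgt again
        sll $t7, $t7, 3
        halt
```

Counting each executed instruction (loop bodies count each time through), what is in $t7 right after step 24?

li $t7, 7 → $t7=7
li $t5, 6 → $t5=6
mul $t7, $t7, 7 → $t7=7*7=49
xor $t7, $t7, 8 → $t7=49^8=57
sub $t5, $t5, 1 → $t5=6-1=5
cmp $t5, 0  (cmp 5,0)
bgt again: taken
mul $t7, $t7, 7 → $t7=57*7=399
xor $t7, $t7, 8 → $t7=399^8=391
sub $t5, $t5, 1 → $t5=5-1=4
cmp $t5, 0  (cmp 4,0)
bgt again: taken
mul $t7, $t7, 7 → $t7=391*7=2737
xor $t7, $t7, 8 → $t7=2737^8=2745
sub $t5, $t5, 1 → $t5=4-1=3
cmp $t5, 0  (cmp 3,0)
bgt again: taken
mul $t7, $t7, 7 → $t7=2745*7=19215
xor $t7, $t7, 8 → $t7=19215^8=19207
sub $t5, $t5, 1 → $t5=3-1=2
cmp $t5, 0  (cmp 2,0)
bgt again: taken
mul $t7, $t7, 7 → $t7=19207*7=134449
xor $t7, $t7, 8 → $t7=134449^8=134457
After step 24: $t7 = 134457.

134457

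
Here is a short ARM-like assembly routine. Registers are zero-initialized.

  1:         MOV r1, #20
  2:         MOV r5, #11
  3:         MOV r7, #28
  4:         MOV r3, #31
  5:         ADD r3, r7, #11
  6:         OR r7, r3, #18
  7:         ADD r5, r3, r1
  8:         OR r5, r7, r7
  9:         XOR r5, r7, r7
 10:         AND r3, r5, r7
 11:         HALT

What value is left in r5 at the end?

0

r1=20
r5=11
r7=28
r3=31
r3=28+11=39
r7=39|18=55
r5=39+20=59
r5=55|55=55
r5=55^55=0
r3=0&55=0
halt.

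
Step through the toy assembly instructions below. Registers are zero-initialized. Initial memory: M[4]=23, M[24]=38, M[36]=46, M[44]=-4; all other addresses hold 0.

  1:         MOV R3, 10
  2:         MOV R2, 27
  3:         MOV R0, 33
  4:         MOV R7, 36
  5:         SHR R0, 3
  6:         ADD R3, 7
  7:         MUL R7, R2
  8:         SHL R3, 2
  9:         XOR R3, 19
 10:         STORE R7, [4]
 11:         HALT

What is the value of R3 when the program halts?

87

after MOV R3, 10: R3=10
after MOV R2, 27: R2=27
after MOV R0, 33: R0=33
after MOV R7, 36: R7=36
after SHR R0, 3: R0=33>>3=4
after ADD R3, 7: R3=10+7=17
after MUL R7, R2: R7=36*27=972
after SHL R3, 2: R3=17<<2=68
after XOR R3, 19: R3=68^19=87
STORE R7, [4] → M[4]=972
halt.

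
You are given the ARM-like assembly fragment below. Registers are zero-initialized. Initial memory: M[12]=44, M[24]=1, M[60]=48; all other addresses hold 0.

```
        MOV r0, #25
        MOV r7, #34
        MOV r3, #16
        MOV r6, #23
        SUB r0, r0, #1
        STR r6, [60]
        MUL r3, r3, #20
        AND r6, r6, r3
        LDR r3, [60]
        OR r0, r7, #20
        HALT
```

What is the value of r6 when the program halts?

0

MOV r0, #25 → r0=25
MOV r7, #34 → r7=34
MOV r3, #16 → r3=16
MOV r6, #23 → r6=23
SUB r0, r0, #1 → r0=25-1=24
STR r6, [60] → M[60]=23
MUL r3, r3, #20 → r3=16*20=320
AND r6, r6, r3 → r6=23&320=0
LDR r3, [60] → r3=M[60]=23
OR r0, r7, #20 → r0=34|20=54
halt.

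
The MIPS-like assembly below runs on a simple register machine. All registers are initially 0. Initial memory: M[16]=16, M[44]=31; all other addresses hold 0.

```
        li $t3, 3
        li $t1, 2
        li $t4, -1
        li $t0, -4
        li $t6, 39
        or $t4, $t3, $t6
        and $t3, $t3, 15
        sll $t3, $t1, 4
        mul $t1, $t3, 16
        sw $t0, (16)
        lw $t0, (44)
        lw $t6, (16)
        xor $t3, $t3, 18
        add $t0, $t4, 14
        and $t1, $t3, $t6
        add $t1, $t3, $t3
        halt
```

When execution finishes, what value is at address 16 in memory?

-4

$t3=3
$t1=2
$t4=-1
$t0=-4
$t6=39
$t4=3|39=39
$t3=3&15=3
$t3=2<<4=32
$t1=32*16=512
sw $t0, (16) → M[16]=-4
$t0=M[44]=31
$t6=M[16]=-4
$t3=32^18=50
$t0=39+14=53
$t1=50&(-4)=48
$t1=50+50=100
halt.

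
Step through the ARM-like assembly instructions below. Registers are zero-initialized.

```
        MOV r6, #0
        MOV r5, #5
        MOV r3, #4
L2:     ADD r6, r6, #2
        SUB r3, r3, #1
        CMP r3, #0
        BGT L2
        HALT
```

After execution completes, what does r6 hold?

8

r6=0
r5=5
r3=4
r6=0+2=2
r3=4-1=3
CMP r3, #0  (cmp 3,0)
BGT L2: taken
r6=2+2=4
r3=3-1=2
CMP r3, #0  (cmp 2,0)
BGT L2: taken
r6=4+2=6
r3=2-1=1
CMP r3, #0  (cmp 1,0)
BGT L2: taken
r6=6+2=8
r3=1-1=0
CMP r3, #0  (cmp 0,0)
BGT L2: not taken
halt.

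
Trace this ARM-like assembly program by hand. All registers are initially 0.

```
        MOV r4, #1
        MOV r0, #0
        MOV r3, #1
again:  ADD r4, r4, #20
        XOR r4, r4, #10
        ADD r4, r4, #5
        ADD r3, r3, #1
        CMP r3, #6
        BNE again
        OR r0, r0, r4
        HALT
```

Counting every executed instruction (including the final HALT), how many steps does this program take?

MOV r4, #1 → r4=1
MOV r0, #0 → r0=0
MOV r3, #1 → r3=1
ADD r4, r4, #20 → r4=1+20=21
XOR r4, r4, #10 → r4=21^10=31
ADD r4, r4, #5 → r4=31+5=36
ADD r3, r3, #1 → r3=1+1=2
CMP r3, #6  (cmp 2,6)
BNE again: taken
ADD r4, r4, #20 → r4=36+20=56
XOR r4, r4, #10 → r4=56^10=50
ADD r4, r4, #5 → r4=50+5=55
ADD r3, r3, #1 → r3=2+1=3
CMP r3, #6  (cmp 3,6)
BNE again: taken
ADD r4, r4, #20 → r4=55+20=75
XOR r4, r4, #10 → r4=75^10=65
ADD r4, r4, #5 → r4=65+5=70
ADD r3, r3, #1 → r3=3+1=4
CMP r3, #6  (cmp 4,6)
BNE again: taken
ADD r4, r4, #20 → r4=70+20=90
XOR r4, r4, #10 → r4=90^10=80
ADD r4, r4, #5 → r4=80+5=85
ADD r3, r3, #1 → r3=4+1=5
CMP r3, #6  (cmp 5,6)
BNE again: taken
ADD r4, r4, #20 → r4=85+20=105
XOR r4, r4, #10 → r4=105^10=99
ADD r4, r4, #5 → r4=99+5=104
ADD r3, r3, #1 → r3=5+1=6
CMP r3, #6  (cmp 6,6)
BNE again: not taken
OR r0, r0, r4 → r0=0|104=104
halt.
Total executed instructions: 35.

35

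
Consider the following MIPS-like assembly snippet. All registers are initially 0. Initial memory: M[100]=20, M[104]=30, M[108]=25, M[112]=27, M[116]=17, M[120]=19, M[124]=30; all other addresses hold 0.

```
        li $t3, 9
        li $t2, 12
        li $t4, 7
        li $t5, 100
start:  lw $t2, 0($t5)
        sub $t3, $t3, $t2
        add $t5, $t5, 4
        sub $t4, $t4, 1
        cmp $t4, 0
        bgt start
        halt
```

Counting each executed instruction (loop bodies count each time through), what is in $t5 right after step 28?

116

li $t3, 9 → $t3=9
li $t2, 12 → $t2=12
li $t4, 7 → $t4=7
li $t5, 100 → $t5=100
lw $t2, 0($t5) → $t2=M[100]=20
sub $t3, $t3, $t2 → $t3=9-20=-11
add $t5, $t5, 4 → $t5=100+4=104
sub $t4, $t4, 1 → $t4=7-1=6
cmp $t4, 0  (cmp 6,0)
bgt start: taken
lw $t2, 0($t5) → $t2=M[104]=30
sub $t3, $t3, $t2 → $t3=(-11)-30=-41
add $t5, $t5, 4 → $t5=104+4=108
sub $t4, $t4, 1 → $t4=6-1=5
cmp $t4, 0  (cmp 5,0)
bgt start: taken
lw $t2, 0($t5) → $t2=M[108]=25
sub $t3, $t3, $t2 → $t3=(-41)-25=-66
add $t5, $t5, 4 → $t5=108+4=112
sub $t4, $t4, 1 → $t4=5-1=4
cmp $t4, 0  (cmp 4,0)
bgt start: taken
lw $t2, 0($t5) → $t2=M[112]=27
sub $t3, $t3, $t2 → $t3=(-66)-27=-93
add $t5, $t5, 4 → $t5=112+4=116
sub $t4, $t4, 1 → $t4=4-1=3
cmp $t4, 0  (cmp 3,0)
bgt start: taken
After step 28: $t5 = 116.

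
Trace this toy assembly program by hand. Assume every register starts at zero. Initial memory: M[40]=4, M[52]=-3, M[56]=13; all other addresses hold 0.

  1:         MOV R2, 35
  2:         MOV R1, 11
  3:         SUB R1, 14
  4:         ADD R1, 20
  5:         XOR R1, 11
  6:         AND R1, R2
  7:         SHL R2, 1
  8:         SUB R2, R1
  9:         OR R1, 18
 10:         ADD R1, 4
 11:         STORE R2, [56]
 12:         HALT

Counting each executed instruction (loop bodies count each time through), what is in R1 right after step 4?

MOV R2, 35 → R2=35
MOV R1, 11 → R1=11
SUB R1, 14 → R1=11-14=-3
ADD R1, 20 → R1=(-3)+20=17
After step 4: R1 = 17.

17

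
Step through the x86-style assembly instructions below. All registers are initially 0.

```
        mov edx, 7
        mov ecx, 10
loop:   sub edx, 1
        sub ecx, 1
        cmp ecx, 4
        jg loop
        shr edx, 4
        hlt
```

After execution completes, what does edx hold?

0

mov edx, 7 → edx=7
mov ecx, 10 → ecx=10
sub edx, 1 → edx=7-1=6
sub ecx, 1 → ecx=10-1=9
cmp ecx, 4  (cmp 9,4)
jg loop: taken
sub edx, 1 → edx=6-1=5
sub ecx, 1 → ecx=9-1=8
cmp ecx, 4  (cmp 8,4)
jg loop: taken
sub edx, 1 → edx=5-1=4
sub ecx, 1 → ecx=8-1=7
cmp ecx, 4  (cmp 7,4)
jg loop: taken
sub edx, 1 → edx=4-1=3
sub ecx, 1 → ecx=7-1=6
cmp ecx, 4  (cmp 6,4)
jg loop: taken
sub edx, 1 → edx=3-1=2
sub ecx, 1 → ecx=6-1=5
cmp ecx, 4  (cmp 5,4)
jg loop: taken
sub edx, 1 → edx=2-1=1
sub ecx, 1 → ecx=5-1=4
cmp ecx, 4  (cmp 4,4)
jg loop: not taken
shr edx, 4 → edx=1>>4=0
halt.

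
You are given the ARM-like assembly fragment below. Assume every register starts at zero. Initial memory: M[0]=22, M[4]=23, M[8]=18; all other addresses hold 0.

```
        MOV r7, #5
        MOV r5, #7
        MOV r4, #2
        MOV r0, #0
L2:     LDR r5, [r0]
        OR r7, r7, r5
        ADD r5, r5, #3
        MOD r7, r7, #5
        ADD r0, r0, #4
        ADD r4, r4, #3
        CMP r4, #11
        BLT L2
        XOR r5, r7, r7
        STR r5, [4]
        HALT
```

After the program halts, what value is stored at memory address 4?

r7=5
r5=7
r4=2
r0=0
r5=M[0]=22
r7=5|22=23
r5=22+3=25
r7=23%5=3
r0=0+4=4
r4=2+3=5
CMP r4, #11  (cmp 5,11)
BLT L2: taken
r5=M[4]=23
r7=3|23=23
r5=23+3=26
r7=23%5=3
r0=4+4=8
r4=5+3=8
CMP r4, #11  (cmp 8,11)
BLT L2: taken
r5=M[8]=18
r7=3|18=19
r5=18+3=21
r7=19%5=4
r0=8+4=12
r4=8+3=11
CMP r4, #11  (cmp 11,11)
BLT L2: not taken
r5=4^4=0
STR r5, [4] → M[4]=0
halt.

0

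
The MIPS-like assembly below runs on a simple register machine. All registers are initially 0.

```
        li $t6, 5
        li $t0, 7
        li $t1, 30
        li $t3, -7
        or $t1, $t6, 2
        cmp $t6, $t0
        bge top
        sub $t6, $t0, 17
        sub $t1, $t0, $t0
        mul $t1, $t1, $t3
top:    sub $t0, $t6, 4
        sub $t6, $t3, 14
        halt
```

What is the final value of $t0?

-14

$t6=5
$t0=7
$t1=30
$t3=-7
$t1=5|2=7
cmp $t6, $t0  (cmp 5,7)
bge top: not taken
$t6=7-17=-10
$t1=7-7=0
$t1=0*(-7)=0
$t0=(-10)-4=-14
$t6=(-7)-14=-21
halt.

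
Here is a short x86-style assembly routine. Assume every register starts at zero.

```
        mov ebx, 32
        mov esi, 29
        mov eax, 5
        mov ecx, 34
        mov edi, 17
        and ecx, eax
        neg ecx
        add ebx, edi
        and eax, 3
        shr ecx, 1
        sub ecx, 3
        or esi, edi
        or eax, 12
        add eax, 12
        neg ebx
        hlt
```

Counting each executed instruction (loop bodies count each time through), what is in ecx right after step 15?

ebx=32
esi=29
eax=5
ecx=34
edi=17
ecx=34&5=0
ecx=-(0)=0
ebx=32+17=49
eax=5&3=1
ecx=0>>1=0
ecx=0-3=-3
esi=29|17=29
eax=1|12=13
eax=13+12=25
ebx=-(49)=-49
After step 15: ecx = -3.

-3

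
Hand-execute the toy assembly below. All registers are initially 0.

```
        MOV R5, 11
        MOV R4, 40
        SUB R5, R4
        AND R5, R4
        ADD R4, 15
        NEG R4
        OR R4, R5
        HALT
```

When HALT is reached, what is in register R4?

after MOV R5, 11: R5=11
after MOV R4, 40: R4=40
after SUB R5, R4: R5=11-40=-29
after AND R5, R4: R5=(-29)&40=32
after ADD R4, 15: R4=40+15=55
after NEG R4: R4=-(55)=-55
after OR R4, R5: R4=(-55)|32=-23
halt.

-23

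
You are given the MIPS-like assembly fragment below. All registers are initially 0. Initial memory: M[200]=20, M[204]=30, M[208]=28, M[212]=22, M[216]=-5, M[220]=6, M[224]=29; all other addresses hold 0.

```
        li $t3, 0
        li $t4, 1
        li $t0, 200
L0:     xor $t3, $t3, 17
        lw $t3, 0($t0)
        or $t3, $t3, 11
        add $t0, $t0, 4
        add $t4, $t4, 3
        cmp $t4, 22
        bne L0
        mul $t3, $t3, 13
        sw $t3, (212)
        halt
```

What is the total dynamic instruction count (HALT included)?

after li $t3, 0: $t3=0
after li $t4, 1: $t4=1
after li $t0, 200: $t0=200
after xor $t3, $t3, 17: $t3=0^17=17
after lw $t3, 0($t0): $t3=M[200]=20
after or $t3, $t3, 11: $t3=20|11=31
after add $t0, $t0, 4: $t0=200+4=204
after add $t4, $t4, 3: $t4=1+3=4
cmp $t4, 22  (cmp 4,22)
bne L0: taken
after xor $t3, $t3, 17: $t3=31^17=14
after lw $t3, 0($t0): $t3=M[204]=30
after or $t3, $t3, 11: $t3=30|11=31
after add $t0, $t0, 4: $t0=204+4=208
after add $t4, $t4, 3: $t4=4+3=7
cmp $t4, 22  (cmp 7,22)
bne L0: taken
after xor $t3, $t3, 17: $t3=31^17=14
after lw $t3, 0($t0): $t3=M[208]=28
after or $t3, $t3, 11: $t3=28|11=31
after add $t0, $t0, 4: $t0=208+4=212
after add $t4, $t4, 3: $t4=7+3=10
cmp $t4, 22  (cmp 10,22)
bne L0: taken
after xor $t3, $t3, 17: $t3=31^17=14
after lw $t3, 0($t0): $t3=M[212]=22
after or $t3, $t3, 11: $t3=22|11=31
after add $t0, $t0, 4: $t0=212+4=216
after add $t4, $t4, 3: $t4=10+3=13
cmp $t4, 22  (cmp 13,22)
bne L0: taken
after xor $t3, $t3, 17: $t3=31^17=14
after lw $t3, 0($t0): $t3=M[216]=-5
after or $t3, $t3, 11: $t3=(-5)|11=-5
after add $t0, $t0, 4: $t0=216+4=220
after add $t4, $t4, 3: $t4=13+3=16
cmp $t4, 22  (cmp 16,22)
bne L0: taken
after xor $t3, $t3, 17: $t3=(-5)^17=-22
after lw $t3, 0($t0): $t3=M[220]=6
after or $t3, $t3, 11: $t3=6|11=15
after add $t0, $t0, 4: $t0=220+4=224
after add $t4, $t4, 3: $t4=16+3=19
cmp $t4, 22  (cmp 19,22)
bne L0: taken
after xor $t3, $t3, 17: $t3=15^17=30
after lw $t3, 0($t0): $t3=M[224]=29
after or $t3, $t3, 11: $t3=29|11=31
after add $t0, $t0, 4: $t0=224+4=228
after add $t4, $t4, 3: $t4=19+3=22
cmp $t4, 22  (cmp 22,22)
bne L0: not taken
after mul $t3, $t3, 13: $t3=31*13=403
sw $t3, (212) → M[212]=403
halt.
Total executed instructions: 55.

55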